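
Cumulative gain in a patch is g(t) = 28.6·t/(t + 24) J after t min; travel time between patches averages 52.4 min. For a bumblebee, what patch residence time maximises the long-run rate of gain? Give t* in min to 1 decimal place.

Optimal t* satisfies g'(t*) = g(t*)/(T + t*).
g'(t) = 28.6·24/(t + 24)². Setting 28.6·24/(t+24)² = 28.6t/[(t+24)(52.4+t)] gives 24(52.4+t) = t(t+24), so t² = 24×52.4 = 1258.
t* = √1258 = 35.46 min.

35.5 min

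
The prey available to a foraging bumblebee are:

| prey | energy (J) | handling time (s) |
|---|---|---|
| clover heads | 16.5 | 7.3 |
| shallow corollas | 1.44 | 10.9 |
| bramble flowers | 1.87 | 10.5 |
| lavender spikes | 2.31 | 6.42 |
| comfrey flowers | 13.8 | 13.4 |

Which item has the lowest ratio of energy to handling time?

shallow corollas

Profitability E/h (J/s): clover heads = 16.5/7.3 = 2.26, shallow corollas = 1.44/10.9 = 0.132, bramble flowers = 1.87/10.5 = 0.178, lavender spikes = 2.31/6.42 = 0.36, comfrey flowers = 13.8/13.4 = 1.03.
Ranked: clover heads > comfrey flowers > lavender spikes > bramble flowers > shallow corollas.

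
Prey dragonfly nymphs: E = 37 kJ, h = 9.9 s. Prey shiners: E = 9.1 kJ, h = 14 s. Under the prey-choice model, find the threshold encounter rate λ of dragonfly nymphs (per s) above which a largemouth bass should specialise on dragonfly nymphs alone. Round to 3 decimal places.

Drop shiners once their profitability E₂/h₂ falls below the rate achievable on dragonfly nymphs alone: E₂/h₂ = λE₁/(1 + λh₁).
Solve for λ: λE₁h₂ = E₂(1 + λh₁) → λ(E₁h₂ − E₂h₁) = E₂ → λ = E₂/(E₁h₂ − E₂h₁).
λ = 9.1/(37×14 − 9.1×9.9) = 9.1/427.9 = 0.02127 per s.

0.021 per s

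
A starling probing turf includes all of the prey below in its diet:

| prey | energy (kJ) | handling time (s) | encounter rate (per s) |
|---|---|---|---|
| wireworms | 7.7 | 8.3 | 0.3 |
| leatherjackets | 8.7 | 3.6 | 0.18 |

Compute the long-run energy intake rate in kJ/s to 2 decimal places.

0.94 kJ/s

Energy encountered per unit search time: 0.3×7.7 + 0.18×8.7 = 3.876 kJ/s.
Handling time per unit search time: 0.3×8.3 + 0.18×3.6 = 3.138.
Rate = 3.876/(1 + 3.138) = 0.9367 kJ/s.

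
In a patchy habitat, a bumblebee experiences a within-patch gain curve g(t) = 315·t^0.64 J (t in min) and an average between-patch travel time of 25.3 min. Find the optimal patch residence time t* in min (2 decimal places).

44.98 min

Optimal t* satisfies g'(t*) = g(t*)/(T + t*).
g'(t) = 0.64·315·t^-0.36. Setting 0.64·315·t^-0.36 = 315·t^0.64/(25.3+t) gives 0.64(25.3+t) = t, so 0.36·t = 0.64×25.3.
t* = 0.64×25.3/0.36 = 44.98 min.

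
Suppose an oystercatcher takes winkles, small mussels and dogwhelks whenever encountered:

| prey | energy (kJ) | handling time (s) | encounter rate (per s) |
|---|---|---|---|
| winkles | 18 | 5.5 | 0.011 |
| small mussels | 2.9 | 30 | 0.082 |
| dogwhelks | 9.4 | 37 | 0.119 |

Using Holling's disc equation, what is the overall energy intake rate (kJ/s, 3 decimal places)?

0.196 kJ/s

R = Σλ_iE_i / (1 + Σλ_ih_i)
Numerator: 0.011×18 + 0.082×2.9 + 0.119×9.4 = 1.554
Denominator: 1 + 0.011×5.5 + 0.082×30 + 0.119×37 = 7.923
R = 1.554/7.923 = 0.1962 kJ/s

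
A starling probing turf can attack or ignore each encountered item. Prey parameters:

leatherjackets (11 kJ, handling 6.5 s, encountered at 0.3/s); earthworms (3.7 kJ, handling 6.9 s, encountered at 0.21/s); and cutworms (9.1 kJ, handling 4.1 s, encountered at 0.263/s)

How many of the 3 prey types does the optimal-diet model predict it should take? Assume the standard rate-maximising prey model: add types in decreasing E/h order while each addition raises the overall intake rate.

2

E/h in descending order: cutworms 2.22, leatherjackets 1.69, earthworms 0.536 kJ/s. The optimal diet is the largest prefix of this list for which every included type satisfies E_i/h_i > R on the types above it.
Rate on top 1: 1.152. leatherjackets: 1.69 > 1.152 → include.
Rate on top 2: 1.413. earthworms: 0.536 < 1.413 → exclude; stop.
Optimal diet: cutworms, leatherjackets — 2 of 3 types.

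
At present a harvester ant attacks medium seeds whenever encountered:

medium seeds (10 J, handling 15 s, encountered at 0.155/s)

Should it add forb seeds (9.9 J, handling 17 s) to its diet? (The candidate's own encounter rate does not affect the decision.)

Current rate: (0.155×10)/(1 + 0.155×15) = 0.4662 J/s.
Profitability of forb seeds: 9.9/17 = 0.5824 J/s.
Since 0.5824 > R, including forb seeds increases the long-run rate.

Yes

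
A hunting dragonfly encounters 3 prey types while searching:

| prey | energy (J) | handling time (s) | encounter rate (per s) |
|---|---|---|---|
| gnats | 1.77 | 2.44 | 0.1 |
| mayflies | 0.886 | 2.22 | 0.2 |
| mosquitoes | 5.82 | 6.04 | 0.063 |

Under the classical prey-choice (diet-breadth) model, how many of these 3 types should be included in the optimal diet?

Rank by E/h (J/s): mosquitoes 0.964, gnats 0.725, mayflies 0.399. Include each in turn until the next type's E/h falls below the running intake rate.
Rate on top 1: 0.2656. gnats: 0.725 > 0.2656 → include.
Rate on top 2: 0.3347. mayflies: 0.399 > 0.3347 → include.
Optimal diet: mosquitoes, gnats, mayflies — 3 of 3 types.

3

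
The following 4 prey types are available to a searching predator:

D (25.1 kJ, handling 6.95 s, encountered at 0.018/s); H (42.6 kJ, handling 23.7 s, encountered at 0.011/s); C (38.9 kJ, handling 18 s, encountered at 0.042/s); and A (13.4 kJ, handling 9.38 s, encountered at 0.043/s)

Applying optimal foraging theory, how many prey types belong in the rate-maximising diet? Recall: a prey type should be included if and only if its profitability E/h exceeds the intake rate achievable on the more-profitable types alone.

4

E/h in descending order: D 3.61, C 2.16, H 1.8, A 1.43 kJ/s. The optimal diet is the largest prefix of this list for which every included type satisfies E_i/h_i > R on the types above it.
Rate on top 1: 0.4016. C: 2.16 > 0.4016 → include.
Rate on top 2: 1.109. H: 1.8 > 1.109 → include.
Rate on top 3: 1.193. A: 1.43 > 1.193 → include.
Optimal diet: D, C, H, A — 4 of 4 types.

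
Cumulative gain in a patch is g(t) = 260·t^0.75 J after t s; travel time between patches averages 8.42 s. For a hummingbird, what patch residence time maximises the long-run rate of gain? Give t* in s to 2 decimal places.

25.26 s

Maximise g(t)/(T+t): set derivative to zero → g'(t)(T+t) = g(t).
g'(t) = 0.75·260·t^-0.25. Setting 0.75·260·t^-0.25 = 260·t^0.75/(8.42+t) gives 0.75(8.42+t) = t, so 0.25·t = 0.75×8.42.
t* = 0.75×8.42/0.25 = 25.26 s.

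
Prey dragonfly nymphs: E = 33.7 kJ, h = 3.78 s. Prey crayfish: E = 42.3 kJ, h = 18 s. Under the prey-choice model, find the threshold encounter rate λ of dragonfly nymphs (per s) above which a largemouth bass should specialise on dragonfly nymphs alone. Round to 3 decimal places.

The zero-one rule: include crayfish iff E₂/h₂ > λE₁/(1+λh₁). Equality gives the switch point.
λE₁h₂ = E₂ + λE₂h₁ ⇒ λ = E₂/(E₁h₂ − E₂h₁) = 42.3/(606.6 − 159.9) = 0.09469 per s.

0.095 per s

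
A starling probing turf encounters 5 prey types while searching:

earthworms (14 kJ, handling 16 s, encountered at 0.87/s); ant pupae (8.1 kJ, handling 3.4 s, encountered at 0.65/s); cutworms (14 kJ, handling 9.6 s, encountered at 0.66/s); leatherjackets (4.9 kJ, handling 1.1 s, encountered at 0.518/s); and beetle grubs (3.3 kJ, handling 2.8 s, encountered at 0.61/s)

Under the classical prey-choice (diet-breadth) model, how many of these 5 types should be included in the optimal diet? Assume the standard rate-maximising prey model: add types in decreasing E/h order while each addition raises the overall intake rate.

E/h in descending order: leatherjackets 4.45, ant pupae 2.38, cutworms 1.46, beetle grubs 1.18, earthworms 0.875 kJ/s. The optimal diet is the largest prefix of this list for which every included type satisfies E_i/h_i > R on the types above it.
Rate on top 1: 1.617. ant pupae: 2.38 > 1.617 → include.
Rate on top 2: 2.064. cutworms: 1.46 < 2.064 → exclude; stop.
Optimal diet: leatherjackets, ant pupae — 2 of 5 types.

2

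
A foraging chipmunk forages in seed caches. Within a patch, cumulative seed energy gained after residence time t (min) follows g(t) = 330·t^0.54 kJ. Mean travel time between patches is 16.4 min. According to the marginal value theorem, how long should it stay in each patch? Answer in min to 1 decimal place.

19.3 min

By the marginal value theorem, leave when the instantaneous gain rate g'(t) equals the habitat-wide average g(t)/(T + t).
g'(t) = 0.54·330·t^-0.46. Setting 0.54·330·t^-0.46 = 330·t^0.54/(16.4+t) gives 0.54(16.4+t) = t, so 0.46·t = 0.54×16.4.
t* = 0.54×16.4/0.46 = 19.25 min.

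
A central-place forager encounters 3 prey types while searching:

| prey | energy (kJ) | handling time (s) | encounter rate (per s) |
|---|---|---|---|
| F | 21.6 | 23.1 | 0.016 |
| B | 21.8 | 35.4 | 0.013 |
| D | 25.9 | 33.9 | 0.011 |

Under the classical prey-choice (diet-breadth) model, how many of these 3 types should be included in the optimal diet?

3

Profitabilities (E/h, kJ/s): F 0.935, D 0.764, B 0.616. Add prey in this order while the next type's profitability exceeds the intake rate on those already taken.
Rate on top 1: 0.2523. D: 0.764 > 0.2523 → include.
Rate on top 2: 0.3618. B: 0.616 > 0.3618 → include.
Optimal diet: F, D, B — 3 of 3 types.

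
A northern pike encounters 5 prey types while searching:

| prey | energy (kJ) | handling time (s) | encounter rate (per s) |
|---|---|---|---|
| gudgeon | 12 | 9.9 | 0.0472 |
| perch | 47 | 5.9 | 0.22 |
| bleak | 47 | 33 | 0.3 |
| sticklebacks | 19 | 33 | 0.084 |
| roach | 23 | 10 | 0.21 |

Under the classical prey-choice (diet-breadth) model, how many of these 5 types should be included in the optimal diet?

1

E/h in descending order: perch 7.97, roach 2.3, bleak 1.42, gudgeon 1.21, sticklebacks 0.576 kJ/s. The optimal diet is the largest prefix of this list for which every included type satisfies E_i/h_i > R on the types above it.
Rate on top 1: 4.5. roach: 2.3 < 4.5 → exclude; stop.
Optimal diet: perch — 1 of 5 types.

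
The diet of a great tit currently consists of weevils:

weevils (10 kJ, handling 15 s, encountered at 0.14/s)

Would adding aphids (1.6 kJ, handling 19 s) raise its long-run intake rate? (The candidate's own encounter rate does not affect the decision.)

No

On weevils alone, R = ΣλE/(1+Σλh) = 1.4/3.1 = 0.4516 kJ/s.
aphids: E/h = 1.6/19 = 0.08421 kJ/s.
Since 0.08421 < R, time spent handling aphids is better spent searching.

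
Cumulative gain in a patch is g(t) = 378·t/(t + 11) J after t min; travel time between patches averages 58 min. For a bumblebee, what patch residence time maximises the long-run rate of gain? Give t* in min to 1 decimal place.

25.3 min

Optimal t* satisfies g'(t*) = g(t*)/(T + t*).
g'(t) = 378·11/(t + 11)². Setting 378·11/(t+11)² = 378t/[(t+11)(58+t)] gives 11(58+t) = t(t+11), so t² = 11×58 = 638.
t* = √638 = 25.26 min.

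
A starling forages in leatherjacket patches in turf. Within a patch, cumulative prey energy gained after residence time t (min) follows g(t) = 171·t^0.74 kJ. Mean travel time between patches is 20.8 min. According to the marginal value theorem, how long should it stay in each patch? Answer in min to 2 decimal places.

59.20 min

Optimal t* satisfies g'(t*) = g(t*)/(T + t*).
g'(t) = 0.74·171·t^-0.26. Setting 0.74·171·t^-0.26 = 171·t^0.74/(20.8+t) gives 0.74(20.8+t) = t, so 0.26·t = 0.74×20.8.
t* = 0.74×20.8/0.26 = 59.2 min.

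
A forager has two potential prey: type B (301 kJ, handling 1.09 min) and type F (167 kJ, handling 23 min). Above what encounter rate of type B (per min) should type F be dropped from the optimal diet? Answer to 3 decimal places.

0.025 per min

At the threshold, the rate on type B alone equals the profitability of type F: λ·301/(1 + λ·1.09) = 167/23 = 7.261.
Rearranging, λ(301 − 7.261×1.09) = 7.261, so λ = 7.261/293.1 = 0.02477 per min.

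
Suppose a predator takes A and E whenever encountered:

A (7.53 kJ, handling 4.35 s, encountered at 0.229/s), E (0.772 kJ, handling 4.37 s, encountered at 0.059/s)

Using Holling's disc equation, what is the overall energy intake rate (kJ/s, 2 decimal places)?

R = Σλ_iE_i / (1 + Σλ_ih_i)
Numerator: 0.229×7.53 + 0.059×0.772 = 1.77
Denominator: 1 + 0.229×4.35 + 0.059×4.37 = 2.254
R = 1.77/2.254 = 0.7852 kJ/s

0.79 kJ/s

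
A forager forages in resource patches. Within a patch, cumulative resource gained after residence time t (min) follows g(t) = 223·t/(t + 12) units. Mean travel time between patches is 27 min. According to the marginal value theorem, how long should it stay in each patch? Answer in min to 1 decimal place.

18.0 min

Optimal t* satisfies g'(t*) = g(t*)/(T + t*).
g'(t) = 223·12/(t + 12)². Setting 223·12/(t+12)² = 223t/[(t+12)(27+t)] gives 12(27+t) = t(t+12), so t² = 12×27 = 324.
t* = √324 = 18 min.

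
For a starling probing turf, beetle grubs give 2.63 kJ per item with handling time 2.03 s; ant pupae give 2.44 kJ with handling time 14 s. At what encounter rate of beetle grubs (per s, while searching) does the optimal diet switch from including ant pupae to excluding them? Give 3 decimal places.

0.077 per s

The zero-one rule: include ant pupae iff E₂/h₂ > λE₁/(1+λh₁). Equality gives the switch point.
λE₁h₂ = E₂ + λE₂h₁ ⇒ λ = E₂/(E₁h₂ − E₂h₁) = 2.44/(36.82 − 4.953) = 0.07657 per s.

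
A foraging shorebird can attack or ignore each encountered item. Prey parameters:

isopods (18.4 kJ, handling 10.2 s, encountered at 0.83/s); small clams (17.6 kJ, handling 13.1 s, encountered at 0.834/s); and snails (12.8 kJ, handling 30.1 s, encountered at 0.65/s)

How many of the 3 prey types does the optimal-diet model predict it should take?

1

Profitabilities (E/h, kJ/s): isopods 1.8, small clams 1.34, snails 0.425. Add prey in this order while the next type's profitability exceeds the intake rate on those already taken.
Rate on top 1: 1.613. small clams: 1.34 < 1.613 → exclude; stop.
Optimal diet: isopods — 1 of 3 types.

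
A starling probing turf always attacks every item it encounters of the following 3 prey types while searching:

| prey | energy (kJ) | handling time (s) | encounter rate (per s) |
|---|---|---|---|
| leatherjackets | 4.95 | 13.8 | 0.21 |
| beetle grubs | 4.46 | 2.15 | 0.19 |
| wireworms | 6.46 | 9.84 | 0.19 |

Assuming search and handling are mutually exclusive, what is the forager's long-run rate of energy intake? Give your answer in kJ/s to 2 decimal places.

0.50 kJ/s

Energy encountered per unit search time: 0.21×4.95 + 0.19×4.46 + 0.19×6.46 = 3.114 kJ/s.
Handling time per unit search time: 0.21×13.8 + 0.19×2.15 + 0.19×9.84 = 5.176.
Rate = 3.114/(1 + 5.176) = 0.5043 kJ/s.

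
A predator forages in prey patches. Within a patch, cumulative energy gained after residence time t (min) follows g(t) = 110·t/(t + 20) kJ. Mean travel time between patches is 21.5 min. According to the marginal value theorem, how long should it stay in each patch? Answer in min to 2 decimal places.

By the marginal value theorem, leave when the instantaneous gain rate g'(t) equals the habitat-wide average g(t)/(T + t).
g'(t) = 110·20/(t + 20)². Setting 110·20/(t+20)² = 110t/[(t+20)(21.5+t)] gives 20(21.5+t) = t(t+20), so t² = 20×21.5 = 430.
t* = √430 = 20.74 min.

20.74 min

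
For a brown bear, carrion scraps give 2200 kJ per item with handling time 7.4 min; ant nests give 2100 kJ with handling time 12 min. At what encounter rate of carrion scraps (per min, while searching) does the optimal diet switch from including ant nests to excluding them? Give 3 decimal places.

At the threshold, the rate on carrion scraps alone equals the profitability of ant nests: λ·2200/(1 + λ·7.4) = 2100/12 = 175.
Rearranging, λ(2200 − 175×7.4) = 175, so λ = 175/905 = 0.1934 per min.

0.193 per min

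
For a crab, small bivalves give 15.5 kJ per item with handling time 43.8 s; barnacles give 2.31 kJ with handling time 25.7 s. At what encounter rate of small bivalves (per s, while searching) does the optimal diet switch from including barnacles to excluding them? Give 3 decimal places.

At the threshold, the rate on small bivalves alone equals the profitability of barnacles: λ·15.5/(1 + λ·43.8) = 2.31/25.7 = 0.08988.
Rearranging, λ(15.5 − 0.08988×43.8) = 0.08988, so λ = 0.08988/11.56 = 0.007773 per s.

0.008 per s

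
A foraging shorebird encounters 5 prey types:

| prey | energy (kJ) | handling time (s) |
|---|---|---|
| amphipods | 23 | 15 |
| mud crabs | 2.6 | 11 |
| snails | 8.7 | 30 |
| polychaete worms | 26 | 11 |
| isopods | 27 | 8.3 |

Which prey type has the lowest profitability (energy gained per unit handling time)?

In descending order of E/h:
isopods: 27/8.3 = 3.25 kJ/s
polychaete worms: 26/11 = 2.36 kJ/s
amphipods: 23/15 = 1.53 kJ/s
snails: 8.7/30 = 0.29 kJ/s
mud crabs: 2.6/11 = 0.236 kJ/s

mud crabs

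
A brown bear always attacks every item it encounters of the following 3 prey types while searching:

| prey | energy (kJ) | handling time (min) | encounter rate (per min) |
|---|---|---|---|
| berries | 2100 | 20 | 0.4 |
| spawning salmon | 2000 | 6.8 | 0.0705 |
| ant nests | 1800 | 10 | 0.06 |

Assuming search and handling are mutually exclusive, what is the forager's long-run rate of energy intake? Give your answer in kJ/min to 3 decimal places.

108.042 kJ/min

R = Σλ_iE_i / (1 + Σλ_ih_i)
Numerator: 0.4×2100 + 0.0705×2000 + 0.06×1800 = 1089
Denominator: 1 + 0.4×20 + 0.0705×6.8 + 0.06×10 = 10.08
R = 1089/10.08 = 108 kJ/min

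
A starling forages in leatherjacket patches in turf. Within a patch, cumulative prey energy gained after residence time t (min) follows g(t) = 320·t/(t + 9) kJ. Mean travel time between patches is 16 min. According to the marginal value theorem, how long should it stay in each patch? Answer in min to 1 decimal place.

Optimal t* satisfies g'(t*) = g(t*)/(T + t*).
g'(t) = 320·9/(t + 9)². Setting 320·9/(t+9)² = 320t/[(t+9)(16+t)] gives 9(16+t) = t(t+9), so t² = 9×16 = 144.
t* = √144 = 12 min.

12.0 min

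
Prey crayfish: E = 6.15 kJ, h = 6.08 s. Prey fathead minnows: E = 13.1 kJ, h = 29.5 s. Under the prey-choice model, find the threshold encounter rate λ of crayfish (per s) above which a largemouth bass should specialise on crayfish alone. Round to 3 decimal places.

At the threshold, the rate on crayfish alone equals the profitability of fathead minnows: λ·6.15/(1 + λ·6.08) = 13.1/29.5 = 0.4441.
Rearranging, λ(6.15 − 0.4441×6.08) = 0.4441, so λ = 0.4441/3.45 = 0.1287 per s.

0.129 per s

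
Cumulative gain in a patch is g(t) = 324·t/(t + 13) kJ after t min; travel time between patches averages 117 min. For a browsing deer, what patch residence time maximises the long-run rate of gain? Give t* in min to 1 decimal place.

By the marginal value theorem, leave when the instantaneous gain rate g'(t) equals the habitat-wide average g(t)/(T + t).
g'(t) = 324·13/(t + 13)². Setting 324·13/(t+13)² = 324t/[(t+13)(117+t)] gives 13(117+t) = t(t+13), so t² = 13×117 = 1521.
t* = √1521 = 39 min.

39.0 min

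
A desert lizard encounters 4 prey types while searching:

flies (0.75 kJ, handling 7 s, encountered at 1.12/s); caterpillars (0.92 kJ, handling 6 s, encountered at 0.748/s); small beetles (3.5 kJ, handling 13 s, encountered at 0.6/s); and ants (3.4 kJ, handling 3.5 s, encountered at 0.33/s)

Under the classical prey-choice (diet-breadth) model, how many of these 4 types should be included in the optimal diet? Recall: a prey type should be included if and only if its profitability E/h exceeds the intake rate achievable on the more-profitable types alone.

1

Profitabilities (E/h, kJ/s): ants 0.971, small beetles 0.269, caterpillars 0.153, flies 0.107. Add prey in this order while the next type's profitability exceeds the intake rate on those already taken.
Rate on top 1: 0.5206. small beetles: 0.269 < 0.5206 → exclude; stop.
Optimal diet: ants — 1 of 4 types.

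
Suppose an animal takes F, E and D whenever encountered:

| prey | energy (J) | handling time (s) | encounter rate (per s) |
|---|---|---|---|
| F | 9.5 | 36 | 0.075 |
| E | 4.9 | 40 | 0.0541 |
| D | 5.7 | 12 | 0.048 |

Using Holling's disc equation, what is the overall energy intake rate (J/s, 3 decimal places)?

0.194 J/s

Energy encountered per unit search time: 0.075×9.5 + 0.0541×4.9 + 0.048×5.7 = 1.251 J/s.
Handling time per unit search time: 0.075×36 + 0.0541×40 + 0.048×12 = 5.44.
Rate = 1.251/(1 + 5.44) = 0.1943 J/s.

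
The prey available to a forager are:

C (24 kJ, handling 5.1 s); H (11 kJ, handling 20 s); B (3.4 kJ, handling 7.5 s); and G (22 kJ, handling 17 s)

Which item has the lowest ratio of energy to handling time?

In descending order of E/h:
C: 24/5.1 = 4.71 kJ/s
G: 22/17 = 1.29 kJ/s
H: 11/20 = 0.55 kJ/s
B: 3.4/7.5 = 0.453 kJ/s

B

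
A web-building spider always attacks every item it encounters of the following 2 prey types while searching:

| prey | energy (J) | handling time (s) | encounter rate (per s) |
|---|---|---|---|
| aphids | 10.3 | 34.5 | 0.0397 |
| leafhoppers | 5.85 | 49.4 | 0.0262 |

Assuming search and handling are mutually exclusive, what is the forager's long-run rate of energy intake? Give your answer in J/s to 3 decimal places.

0.153 J/s

R = (0.0397×10.3 + 0.0262×5.85) / (1 + 0.0397×34.5 + 0.0262×49.4) = 0.5622/3.664 = 0.1534 J/s.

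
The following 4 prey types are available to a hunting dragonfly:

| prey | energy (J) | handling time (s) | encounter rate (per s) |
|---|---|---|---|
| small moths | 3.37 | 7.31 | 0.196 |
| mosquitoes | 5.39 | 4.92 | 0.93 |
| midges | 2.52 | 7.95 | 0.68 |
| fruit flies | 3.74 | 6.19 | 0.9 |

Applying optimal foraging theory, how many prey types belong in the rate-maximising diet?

1

Profitabilities (E/h, J/s): mosquitoes 1.1, fruit flies 0.604, small moths 0.461, midges 0.317. Add prey in this order while the next type's profitability exceeds the intake rate on those already taken.
Rate on top 1: 0.899. fruit flies: 0.604 < 0.899 → exclude; stop.
Optimal diet: mosquitoes — 1 of 4 types.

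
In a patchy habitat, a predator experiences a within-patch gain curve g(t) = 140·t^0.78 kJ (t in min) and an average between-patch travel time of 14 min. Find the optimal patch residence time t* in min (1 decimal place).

49.6 min

Optimal t* satisfies g'(t*) = g(t*)/(T + t*).
g'(t) = 0.78·140·t^-0.22. Setting 0.78·140·t^-0.22 = 140·t^0.78/(14+t) gives 0.78(14+t) = t, so 0.22·t = 0.78×14.
t* = 0.78×14/0.22 = 49.64 min.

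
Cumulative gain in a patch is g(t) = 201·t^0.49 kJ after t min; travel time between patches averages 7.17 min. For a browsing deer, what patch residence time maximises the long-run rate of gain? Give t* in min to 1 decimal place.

6.9 min

By the marginal value theorem, leave when the instantaneous gain rate g'(t) equals the habitat-wide average g(t)/(T + t).
g'(t) = 0.49·201·t^-0.51. Setting 0.49·201·t^-0.51 = 201·t^0.49/(7.17+t) gives 0.49(7.17+t) = t, so 0.51·t = 0.49×7.17.
t* = 0.49×7.17/0.51 = 6.889 min.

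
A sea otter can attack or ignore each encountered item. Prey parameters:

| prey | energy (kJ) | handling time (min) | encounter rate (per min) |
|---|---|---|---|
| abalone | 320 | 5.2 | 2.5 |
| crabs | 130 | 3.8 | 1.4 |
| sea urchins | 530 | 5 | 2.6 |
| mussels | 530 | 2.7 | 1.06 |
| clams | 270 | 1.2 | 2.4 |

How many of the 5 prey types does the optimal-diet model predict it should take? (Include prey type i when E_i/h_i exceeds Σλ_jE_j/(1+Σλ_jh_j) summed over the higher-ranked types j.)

2

Rank by E/h (kJ/min): clams 225, mussels 196, sea urchins 106, abalone 61.5, crabs 34.2. Include each in turn until the next type's E/h falls below the running intake rate.
Rate on top 1: 167. mussels: 196 > 167 → include.
Rate on top 2: 179.4. sea urchins: 106 < 179.4 → exclude; stop.
Optimal diet: clams, mussels — 2 of 5 types.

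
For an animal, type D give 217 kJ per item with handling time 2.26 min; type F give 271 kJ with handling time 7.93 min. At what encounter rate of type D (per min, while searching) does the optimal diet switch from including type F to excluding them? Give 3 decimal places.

The zero-one rule: include type F iff E₂/h₂ > λE₁/(1+λh₁). Equality gives the switch point.
λE₁h₂ = E₂ + λE₂h₁ ⇒ λ = E₂/(E₁h₂ − E₂h₁) = 271/(1721 − 612.5) = 0.2445 per min.

0.245 per min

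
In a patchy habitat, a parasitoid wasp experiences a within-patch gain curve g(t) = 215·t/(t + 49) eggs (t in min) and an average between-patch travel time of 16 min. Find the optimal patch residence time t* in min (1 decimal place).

28.0 min

Maximise g(t)/(T+t): set derivative to zero → g'(t)(T+t) = g(t).
g'(t) = 215·49/(t + 49)². Setting 215·49/(t+49)² = 215t/[(t+49)(16+t)] gives 49(16+t) = t(t+49), so t² = 49×16 = 784.
t* = √784 = 28 min.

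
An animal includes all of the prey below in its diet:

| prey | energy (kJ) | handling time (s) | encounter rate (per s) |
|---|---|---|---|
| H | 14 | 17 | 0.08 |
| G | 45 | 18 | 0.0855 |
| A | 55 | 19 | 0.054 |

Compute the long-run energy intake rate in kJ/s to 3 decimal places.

1.612 kJ/s

R = (0.08×14 + 0.0855×45 + 0.054×55) / (1 + 0.08×17 + 0.0855×18 + 0.054×19) = 7.938/4.925 = 1.612 kJ/s.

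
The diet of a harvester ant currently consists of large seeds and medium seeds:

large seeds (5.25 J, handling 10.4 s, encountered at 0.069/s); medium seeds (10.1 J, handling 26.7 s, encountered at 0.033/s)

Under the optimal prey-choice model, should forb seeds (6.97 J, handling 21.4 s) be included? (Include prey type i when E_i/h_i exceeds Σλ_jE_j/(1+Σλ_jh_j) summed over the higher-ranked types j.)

On large seeds and medium seeds alone, R = ΣλE/(1+Σλh) = 0.6956/2.599 = 0.2677 J/s.
Profitability of forb seeds: 6.97/21.4 = 0.3257 J/s.
Since 0.3257 > R, including forb seeds increases the long-run rate.

Yes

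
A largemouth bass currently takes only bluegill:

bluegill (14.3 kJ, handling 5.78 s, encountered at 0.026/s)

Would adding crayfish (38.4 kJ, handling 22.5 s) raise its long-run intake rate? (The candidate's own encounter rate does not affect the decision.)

On bluegill alone, R = ΣλE/(1+Σλh) = 0.3718/1.15 = 0.3232 kJ/s.
crayfish: E/h = 38.4/22.5 = 1.707 kJ/s.
Since 1.707 > R, including crayfish increases the long-run rate.

Yes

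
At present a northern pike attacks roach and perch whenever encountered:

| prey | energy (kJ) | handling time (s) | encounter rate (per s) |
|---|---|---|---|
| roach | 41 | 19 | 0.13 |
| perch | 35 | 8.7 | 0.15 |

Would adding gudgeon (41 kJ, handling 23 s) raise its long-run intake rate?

Intake rate on the current diet: R = (0.13×41 + 0.15×35) / (1 + 0.13×19 + 0.15×8.7) = 10.58/4.775 = 2.216 kJ/s.
gudgeon: E/h = 41/23 = 1.783 kJ/s.
Since 1.783 < R, time spent handling gudgeon is better spent searching.

No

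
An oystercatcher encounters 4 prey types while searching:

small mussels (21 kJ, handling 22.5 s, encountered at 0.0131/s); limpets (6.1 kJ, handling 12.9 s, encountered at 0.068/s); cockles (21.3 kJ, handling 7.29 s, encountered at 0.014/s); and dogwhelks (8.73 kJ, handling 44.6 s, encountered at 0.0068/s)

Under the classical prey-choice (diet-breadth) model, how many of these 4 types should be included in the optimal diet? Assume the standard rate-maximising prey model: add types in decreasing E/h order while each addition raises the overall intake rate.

3

Profitabilities (E/h, kJ/s): cockles 2.92, small mussels 0.933, limpets 0.473, dogwhelks 0.196. Add prey in this order while the next type's profitability exceeds the intake rate on those already taken.
Rate on top 1: 0.2706. small mussels: 0.933 > 0.2706 → include.
Rate on top 2: 0.4104. limpets: 0.473 > 0.4104 → include.
Rate on top 3: 0.4345. dogwhelks: 0.196 < 0.4345 → exclude; stop.
Optimal diet: cockles, small mussels, limpets — 3 of 4 types.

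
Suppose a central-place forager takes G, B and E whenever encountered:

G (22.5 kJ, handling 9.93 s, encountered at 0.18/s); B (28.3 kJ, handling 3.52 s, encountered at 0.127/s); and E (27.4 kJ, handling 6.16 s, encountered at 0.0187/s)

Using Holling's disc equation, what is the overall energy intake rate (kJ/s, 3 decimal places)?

Energy encountered per unit search time: 0.18×22.5 + 0.127×28.3 + 0.0187×27.4 = 8.156 kJ/s.
Handling time per unit search time: 0.18×9.93 + 0.127×3.52 + 0.0187×6.16 = 2.35.
Rate = 8.156/(1 + 2.35) = 2.435 kJ/s.

2.435 kJ/s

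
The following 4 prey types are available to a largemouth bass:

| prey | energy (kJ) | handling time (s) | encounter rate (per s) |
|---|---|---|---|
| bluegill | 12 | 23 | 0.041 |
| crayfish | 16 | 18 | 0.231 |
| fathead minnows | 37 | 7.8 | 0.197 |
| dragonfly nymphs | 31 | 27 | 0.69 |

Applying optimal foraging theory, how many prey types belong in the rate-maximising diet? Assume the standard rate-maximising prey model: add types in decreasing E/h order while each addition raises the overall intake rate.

E/h in descending order: fathead minnows 4.74, dragonfly nymphs 1.15, crayfish 0.889, bluegill 0.522 kJ/s. The optimal diet is the largest prefix of this list for which every included type satisfies E_i/h_i > R on the types above it.
Rate on top 1: 2.874. dragonfly nymphs: 1.15 < 2.874 → exclude; stop.
Optimal diet: fathead minnows — 1 of 4 types.

1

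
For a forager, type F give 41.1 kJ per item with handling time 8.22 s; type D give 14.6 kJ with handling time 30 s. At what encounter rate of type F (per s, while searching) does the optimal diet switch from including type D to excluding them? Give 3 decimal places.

The zero-one rule: include type D iff E₂/h₂ > λE₁/(1+λh₁). Equality gives the switch point.
λE₁h₂ = E₂ + λE₂h₁ ⇒ λ = E₂/(E₁h₂ − E₂h₁) = 14.6/(1233 − 120) = 0.01312 per s.

0.013 per s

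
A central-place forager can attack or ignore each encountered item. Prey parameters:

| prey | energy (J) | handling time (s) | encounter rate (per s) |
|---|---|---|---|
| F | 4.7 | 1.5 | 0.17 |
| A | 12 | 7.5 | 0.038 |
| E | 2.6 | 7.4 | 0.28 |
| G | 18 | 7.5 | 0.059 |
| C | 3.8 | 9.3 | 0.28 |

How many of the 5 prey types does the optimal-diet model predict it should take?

3

Rank by E/h (J/s): F 3.13, G 2.4, A 1.6, C 0.409, E 0.351. Include each in turn until the next type's E/h falls below the running intake rate.
Rate on top 1: 0.6367. G: 2.4 > 0.6367 → include.
Rate on top 2: 1.096. A: 1.6 > 1.096 → include.
Rate on top 3: 1.169. C: 0.409 < 1.169 → exclude; stop.
Optimal diet: F, G, A — 3 of 5 types.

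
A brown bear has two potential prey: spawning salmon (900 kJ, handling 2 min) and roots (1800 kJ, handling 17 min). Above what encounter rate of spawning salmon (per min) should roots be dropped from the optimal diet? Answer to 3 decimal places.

0.154 per min

At the threshold, the rate on spawning salmon alone equals the profitability of roots: λ·900/(1 + λ·2) = 1800/17 = 105.9.
Rearranging, λ(900 − 105.9×2) = 105.9, so λ = 105.9/688.2 = 0.1538 per min.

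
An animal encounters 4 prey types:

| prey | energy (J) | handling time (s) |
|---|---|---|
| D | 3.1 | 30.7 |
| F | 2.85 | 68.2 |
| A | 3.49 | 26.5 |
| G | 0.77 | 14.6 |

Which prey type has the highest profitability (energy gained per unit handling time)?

Profitability E/h (J/s): D = 3.1/30.7 = 0.101, F = 2.85/68.2 = 0.0418, A = 3.49/26.5 = 0.132, G = 0.77/14.6 = 0.0527.
Ranked: A > D > G > F.

A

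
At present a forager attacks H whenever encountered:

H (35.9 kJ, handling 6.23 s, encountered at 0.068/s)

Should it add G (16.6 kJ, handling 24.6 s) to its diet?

Intake rate on the current diet: R = (0.068×35.9) / (1 + 0.068×6.23) = 2.441/1.424 = 1.715 kJ/s.
Profitability of G: 16.6/24.6 = 0.6748 kJ/s.
0.6748 < 1.715, so adding G would lower the average — exclude it.

No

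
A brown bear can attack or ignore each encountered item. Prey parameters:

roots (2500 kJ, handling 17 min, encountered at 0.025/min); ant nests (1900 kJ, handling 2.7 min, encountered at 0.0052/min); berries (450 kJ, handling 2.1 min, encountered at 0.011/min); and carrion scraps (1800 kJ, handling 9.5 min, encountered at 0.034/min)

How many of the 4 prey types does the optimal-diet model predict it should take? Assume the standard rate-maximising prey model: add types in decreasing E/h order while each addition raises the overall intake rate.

E/h in descending order: ant nests 704, berries 214, carrion scraps 189, roots 147 kJ/min. The optimal diet is the largest prefix of this list for which every included type satisfies E_i/h_i > R on the types above it.
Rate on top 1: 9.743. berries: 214 > 9.743 → include.
Rate on top 2: 14.3. carrion scraps: 189 > 14.3 → include.
Rate on top 3: 55.9. roots: 147 > 55.9 → include.
Optimal diet: ant nests, berries, carrion scraps, roots — 4 of 4 types.

4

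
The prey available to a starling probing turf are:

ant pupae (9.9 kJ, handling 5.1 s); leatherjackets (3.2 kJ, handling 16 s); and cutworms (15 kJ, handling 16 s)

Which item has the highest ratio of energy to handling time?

ant pupae

In descending order of E/h:
ant pupae: 9.9/5.1 = 1.94 kJ/s
cutworms: 15/16 = 0.938 kJ/s
leatherjackets: 3.2/16 = 0.2 kJ/s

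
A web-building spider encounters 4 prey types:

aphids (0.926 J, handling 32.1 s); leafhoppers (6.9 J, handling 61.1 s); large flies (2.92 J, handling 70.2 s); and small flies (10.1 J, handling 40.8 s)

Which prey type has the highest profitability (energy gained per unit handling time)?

Profitability E/h (J/s): aphids = 0.926/32.1 = 0.0288, leafhoppers = 6.9/61.1 = 0.113, large flies = 2.92/70.2 = 0.0416, small flies = 10.1/40.8 = 0.248.
Ranked: small flies > leafhoppers > large flies > aphids.

small flies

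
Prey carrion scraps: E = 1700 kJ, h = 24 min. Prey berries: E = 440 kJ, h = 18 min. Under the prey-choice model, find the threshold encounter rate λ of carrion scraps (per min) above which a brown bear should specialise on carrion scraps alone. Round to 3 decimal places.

0.022 per min

The zero-one rule: include berries iff E₂/h₂ > λE₁/(1+λh₁). Equality gives the switch point.
λE₁h₂ = E₂ + λE₂h₁ ⇒ λ = E₂/(E₁h₂ − E₂h₁) = 440/(3.06e+04 − 1.056e+04) = 0.02196 per min.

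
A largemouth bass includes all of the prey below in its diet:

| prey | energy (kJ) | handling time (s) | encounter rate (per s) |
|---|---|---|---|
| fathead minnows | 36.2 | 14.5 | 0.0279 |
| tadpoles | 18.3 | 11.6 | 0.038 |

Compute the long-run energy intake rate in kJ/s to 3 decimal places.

0.924 kJ/s

R = (0.0279×36.2 + 0.038×18.3) / (1 + 0.0279×14.5 + 0.038×11.6) = 1.705/1.845 = 0.9241 kJ/s.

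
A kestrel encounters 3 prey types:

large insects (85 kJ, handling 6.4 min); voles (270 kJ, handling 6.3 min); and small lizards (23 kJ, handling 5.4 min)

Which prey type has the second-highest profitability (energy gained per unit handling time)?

large insects

In descending order of E/h:
voles: 270/6.3 = 42.9 kJ/min
large insects: 85/6.4 = 13.3 kJ/min
small lizards: 23/5.4 = 4.26 kJ/min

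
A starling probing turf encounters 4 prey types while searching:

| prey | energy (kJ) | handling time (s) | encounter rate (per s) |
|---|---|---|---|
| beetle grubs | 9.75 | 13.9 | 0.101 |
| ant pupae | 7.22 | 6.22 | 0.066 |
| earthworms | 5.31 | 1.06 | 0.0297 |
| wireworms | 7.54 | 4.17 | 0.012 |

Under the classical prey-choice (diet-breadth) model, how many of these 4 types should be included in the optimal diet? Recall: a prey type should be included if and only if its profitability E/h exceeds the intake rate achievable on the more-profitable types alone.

4

Profitabilities (E/h, kJ/s): earthworms 5.01, wireworms 1.81, ant pupae 1.16, beetle grubs 0.701. Add prey in this order while the next type's profitability exceeds the intake rate on those already taken.
Rate on top 1: 0.1529. wireworms: 1.81 > 0.1529 → include.
Rate on top 2: 0.2295. ant pupae: 1.16 > 0.2295 → include.
Rate on top 3: 0.4857. beetle grubs: 0.701 > 0.4857 → include.
Optimal diet: earthworms, wireworms, ant pupae, beetle grubs — 4 of 4 types.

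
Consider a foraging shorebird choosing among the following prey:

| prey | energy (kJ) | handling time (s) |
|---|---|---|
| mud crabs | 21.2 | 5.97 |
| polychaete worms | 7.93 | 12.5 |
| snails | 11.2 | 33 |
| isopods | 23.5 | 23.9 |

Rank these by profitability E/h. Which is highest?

mud crabs

In descending order of E/h:
mud crabs: 21.2/5.97 = 3.55 kJ/s
isopods: 23.5/23.9 = 0.983 kJ/s
polychaete worms: 7.93/12.5 = 0.634 kJ/s
snails: 11.2/33 = 0.339 kJ/s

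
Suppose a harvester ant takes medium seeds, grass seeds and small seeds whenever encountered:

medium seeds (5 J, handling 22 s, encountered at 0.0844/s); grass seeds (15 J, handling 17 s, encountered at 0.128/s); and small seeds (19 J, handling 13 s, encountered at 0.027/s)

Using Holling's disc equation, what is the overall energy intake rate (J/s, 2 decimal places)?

R = Σλ_iE_i / (1 + Σλ_ih_i)
Numerator: 0.0844×5 + 0.128×15 + 0.027×19 = 2.855
Denominator: 1 + 0.0844×22 + 0.128×17 + 0.027×13 = 5.384
R = 2.855/5.384 = 0.5303 J/s

0.53 J/s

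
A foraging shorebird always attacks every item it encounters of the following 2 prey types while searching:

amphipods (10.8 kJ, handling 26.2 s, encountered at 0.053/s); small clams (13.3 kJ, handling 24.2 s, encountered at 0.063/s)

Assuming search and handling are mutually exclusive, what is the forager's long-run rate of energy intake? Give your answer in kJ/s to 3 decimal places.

R = Σλ_iE_i / (1 + Σλ_ih_i)
Numerator: 0.053×10.8 + 0.063×13.3 = 1.41
Denominator: 1 + 0.053×26.2 + 0.063×24.2 = 3.913
R = 1.41/3.913 = 0.3604 kJ/s

0.360 kJ/s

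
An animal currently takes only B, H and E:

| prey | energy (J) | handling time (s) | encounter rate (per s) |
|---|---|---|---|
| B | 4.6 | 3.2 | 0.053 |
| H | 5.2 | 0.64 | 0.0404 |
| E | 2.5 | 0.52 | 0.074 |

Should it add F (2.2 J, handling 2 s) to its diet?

Yes

Intake rate on the current diet: R = (0.053×4.6 + 0.0404×5.2 + 0.074×2.5) / (1 + 0.053×3.2 + 0.0404×0.64 + 0.074×0.52) = 0.6389/1.234 = 0.5178 J/s.
Profitability of F: 2.2/2 = 1.1 J/s.
1.1 > 0.5178, so adding F raises the average — include it.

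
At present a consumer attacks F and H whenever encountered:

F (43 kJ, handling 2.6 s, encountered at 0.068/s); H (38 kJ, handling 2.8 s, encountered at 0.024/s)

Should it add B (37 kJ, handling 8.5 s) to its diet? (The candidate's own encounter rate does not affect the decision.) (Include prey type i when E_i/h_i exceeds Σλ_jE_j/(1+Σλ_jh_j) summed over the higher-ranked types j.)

On F and H alone, R = ΣλE/(1+Σλh) = 3.836/1.244 = 3.084 kJ/s.
Profitability of B: 37/8.5 = 4.353 kJ/s.
Since 4.353 > R, including B increases the long-run rate.

Yes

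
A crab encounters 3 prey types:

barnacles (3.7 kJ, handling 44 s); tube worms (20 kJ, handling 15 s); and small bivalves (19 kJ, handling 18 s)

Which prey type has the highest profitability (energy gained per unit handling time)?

In descending order of E/h:
tube worms: 20/15 = 1.33 kJ/s
small bivalves: 19/18 = 1.06 kJ/s
barnacles: 3.7/44 = 0.0841 kJ/s

tube worms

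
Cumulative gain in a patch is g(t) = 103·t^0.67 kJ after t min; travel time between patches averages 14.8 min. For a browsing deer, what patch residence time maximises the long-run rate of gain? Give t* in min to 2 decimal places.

By the marginal value theorem, leave when the instantaneous gain rate g'(t) equals the habitat-wide average g(t)/(T + t).
g'(t) = 0.67·103·t^-0.33. Setting 0.67·103·t^-0.33 = 103·t^0.67/(14.8+t) gives 0.67(14.8+t) = t, so 0.33·t = 0.67×14.8.
t* = 0.67×14.8/0.33 = 30.05 min.

30.05 min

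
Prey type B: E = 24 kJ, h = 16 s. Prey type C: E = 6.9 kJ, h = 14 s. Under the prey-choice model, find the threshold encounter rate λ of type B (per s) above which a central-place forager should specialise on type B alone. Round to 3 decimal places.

0.031 per s

Drop type C once their profitability E₂/h₂ falls below the rate achievable on type B alone: E₂/h₂ = λE₁/(1 + λh₁).
Solve for λ: λE₁h₂ = E₂(1 + λh₁) → λ(E₁h₂ − E₂h₁) = E₂ → λ = E₂/(E₁h₂ − E₂h₁).
λ = 6.9/(24×14 − 6.9×16) = 6.9/225.6 = 0.03059 per s.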